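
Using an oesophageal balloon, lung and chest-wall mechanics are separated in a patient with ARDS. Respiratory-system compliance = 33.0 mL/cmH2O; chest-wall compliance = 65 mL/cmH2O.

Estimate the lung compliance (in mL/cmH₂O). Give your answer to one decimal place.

67.0

1/CL = 1/Crs − 1/Ccw.
1/CL = 1/33.0 − 1/65 = 0.01492.
CL = 67.024 mL/cmH2O.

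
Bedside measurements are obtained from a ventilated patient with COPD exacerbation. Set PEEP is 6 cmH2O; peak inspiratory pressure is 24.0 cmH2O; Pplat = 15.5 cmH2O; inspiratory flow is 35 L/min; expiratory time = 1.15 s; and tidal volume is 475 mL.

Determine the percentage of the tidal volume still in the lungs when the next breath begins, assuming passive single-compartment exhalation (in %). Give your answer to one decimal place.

Flow: 35 L/min ÷ 60 = 0.5833 L/s.
R = (PIP − Pplat)/V̇ = (24.0 − 15.5) / 0.5833 = 8.5/0.5833 = 14.572 cmH2O·s/L.
C = Vt/(Pplat − PEEP) = 475.0 / (15.5 − 6) = 475.0/9.5 = 50.0 mL/cmH2O.
τ = R × C = 14.572 × 0.05 L/cmH2O = 0.7286 s.
Fraction remaining at end-expiration = e^(−Te/τ) = e^(−1.15/0.7286) = 0.2063 → 20.63%.

20.6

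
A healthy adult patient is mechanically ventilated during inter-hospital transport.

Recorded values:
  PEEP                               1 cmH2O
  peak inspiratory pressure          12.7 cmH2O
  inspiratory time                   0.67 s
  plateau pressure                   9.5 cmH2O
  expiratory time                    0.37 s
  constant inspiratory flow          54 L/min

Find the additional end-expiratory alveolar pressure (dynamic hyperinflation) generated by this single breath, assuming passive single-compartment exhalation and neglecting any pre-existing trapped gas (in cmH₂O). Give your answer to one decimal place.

2.0

Flow: 54 L/min ÷ 60 = 0.9 L/s.
Vt = flow × Ti = 0.9 L/s × 0.67 s × 1000 mL/L = 603.0 mL.
R = (PIP − Pplat)/V̇ = (12.7 − 9.5) / 0.9 = 3.2/0.9 = 3.556 cmH2O·s/L.
C = Vt/(Pplat − PEEP) = 603.0 / (9.5 − 1) = 603.0/8.5 = 70.941 mL/cmH2O.
τ = R × C = 3.556 × 0.07094 L/cmH2O = 0.2523 s.
Fraction remaining = e^(−Te/τ) = e^(−0.37/0.2523) = 0.2307; trapped volume = 603.0 × 0.2307 = 139.11 mL.
Additional alveolar pressure from trapping ≈ V_trapped / C = 139.11 / 70.941 = 1.961 cmH2O.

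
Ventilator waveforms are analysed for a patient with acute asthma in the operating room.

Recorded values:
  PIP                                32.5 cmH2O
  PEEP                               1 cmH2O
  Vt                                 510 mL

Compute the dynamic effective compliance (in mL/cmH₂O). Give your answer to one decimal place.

Dynamic compliance = Vt / (PIP − PEEP) = 510 / (32.5 − 1) = 510 / 31.5 = 16.19 mL/cmH2O.

16.2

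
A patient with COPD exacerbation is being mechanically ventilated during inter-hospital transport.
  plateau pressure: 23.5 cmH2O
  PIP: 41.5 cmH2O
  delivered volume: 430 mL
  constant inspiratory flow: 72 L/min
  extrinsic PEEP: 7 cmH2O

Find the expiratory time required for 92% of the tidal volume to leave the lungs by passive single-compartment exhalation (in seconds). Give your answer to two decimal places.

0.99

Flow: 72 L/min ÷ 60 = 1.2 L/s.
R = (PIP − Pplat)/V̇ = (41.5 − 23.5) / 1.2 = 18.0/1.2 = 15.0 cmH2O·s/L.
C = Vt/(Pplat − PEEP) = 430.0 / (23.5 − 7) = 430.0/16.5 = 26.061 mL/cmH2O.
τ = R × C = 15.0 × 0.02606 L/cmH2O = 0.3909 s.
t = −τ·ln(1 − 0.92) = −0.3909·ln(0.08) = 0.9873 s.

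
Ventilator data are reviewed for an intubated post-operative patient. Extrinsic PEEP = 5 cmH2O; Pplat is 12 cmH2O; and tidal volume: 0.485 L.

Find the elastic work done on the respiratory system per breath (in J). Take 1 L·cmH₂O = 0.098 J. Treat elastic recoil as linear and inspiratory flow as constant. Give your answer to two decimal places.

0.17

Elastic work ≈ ½ × (Pplat − PEEP) × Vt = 0.5 × (12 − 5) × 0.485 L = 0.5 × 7.0 × 0.485 = 1.698 L·cmH2O.
× 0.098 J/(L·cmH2O) → 0.1664 J.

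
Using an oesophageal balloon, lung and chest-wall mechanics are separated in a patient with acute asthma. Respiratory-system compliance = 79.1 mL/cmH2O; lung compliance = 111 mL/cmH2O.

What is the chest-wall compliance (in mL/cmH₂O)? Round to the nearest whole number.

1/Ccw = 1/Crs − 1/CL.
1/Ccw = 1/79.1 − 1/111 = 0.003633.
Ccw = 275.25 mL/cmH2O.

275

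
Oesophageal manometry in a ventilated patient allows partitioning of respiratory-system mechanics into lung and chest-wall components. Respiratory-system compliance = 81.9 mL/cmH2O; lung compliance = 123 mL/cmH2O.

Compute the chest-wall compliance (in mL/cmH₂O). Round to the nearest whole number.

1/Ccw = 1/Crs − 1/CL.
1/Ccw = 1/81.9 − 1/123 = 0.00408.
Ccw = 245.1 mL/cmH2O.

245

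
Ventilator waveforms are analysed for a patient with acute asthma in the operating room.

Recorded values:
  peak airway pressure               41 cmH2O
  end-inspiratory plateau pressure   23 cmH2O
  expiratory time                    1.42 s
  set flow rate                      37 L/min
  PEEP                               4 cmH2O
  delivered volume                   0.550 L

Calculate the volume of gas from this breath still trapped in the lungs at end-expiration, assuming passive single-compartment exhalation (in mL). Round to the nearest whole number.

102

Flow: 37 L/min ÷ 60 = 0.6167 L/s.
R = (PIP − Pplat)/V̇ = (41 − 23) / 0.6167 = 18.0/0.6167 = 29.188 cmH2O·s/L.
C = Vt/(Pplat − PEEP) = 550.0 / (23 − 4) = 550.0/19.0 = 28.947 mL/cmH2O.
τ = R × C = 29.188 × 0.02895 L/cmH2O = 0.845 s.
Fraction remaining = e^(−Te/τ) = e^(−1.42/0.845) = 0.1863.
Trapped volume = 550.0 × 0.1863 = 102.47 mL.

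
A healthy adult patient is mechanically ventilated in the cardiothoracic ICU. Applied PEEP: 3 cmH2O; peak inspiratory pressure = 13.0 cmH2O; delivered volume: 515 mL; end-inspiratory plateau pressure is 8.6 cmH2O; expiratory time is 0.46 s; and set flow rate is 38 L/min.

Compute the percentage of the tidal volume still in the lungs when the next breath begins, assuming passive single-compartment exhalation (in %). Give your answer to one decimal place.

48.7

Flow: 38 L/min ÷ 60 = 0.6333 L/s.
R = (PIP − Pplat)/V̇ = (13.0 − 8.6) / 0.6333 = 4.4/0.6333 = 6.948 cmH2O·s/L.
C = Vt/(Pplat − PEEP) = 515.0 / (8.6 − 3) = 515.0/5.6 = 91.964 mL/cmH2O.
τ = R × C = 6.948 × 0.09196 L/cmH2O = 0.6389 s.
Fraction remaining at end-expiration = e^(−Te/τ) = e^(−0.46/0.6389) = 0.4868 → 48.68%.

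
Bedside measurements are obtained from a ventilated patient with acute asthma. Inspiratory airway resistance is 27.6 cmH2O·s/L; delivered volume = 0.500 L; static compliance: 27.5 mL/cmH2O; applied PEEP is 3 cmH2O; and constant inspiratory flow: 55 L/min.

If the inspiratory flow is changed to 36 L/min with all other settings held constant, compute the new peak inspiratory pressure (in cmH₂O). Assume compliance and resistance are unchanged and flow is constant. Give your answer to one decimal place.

37.7

Flow: 55 L/min ÷ 60 = 0.9167 L/s.
New flow: 36 L/min ÷ 60 = 0.6 L/s.
PIP = Vt/C + R·V̇ + PEEP (constant-flow equation of motion).
Only the resistive term changes: ΔPIP = R × ΔV̇ = 27.6 × (0.6 − 0.9167) = 27.6 × -0.3167 = -8.741 cmH2O.
Original PIP = 500/27.5 + 27.6×0.9167 + 3 = 46.483 cmH2O; new PIP = 46.483 + (-8.741) = 37.742 cmH2O.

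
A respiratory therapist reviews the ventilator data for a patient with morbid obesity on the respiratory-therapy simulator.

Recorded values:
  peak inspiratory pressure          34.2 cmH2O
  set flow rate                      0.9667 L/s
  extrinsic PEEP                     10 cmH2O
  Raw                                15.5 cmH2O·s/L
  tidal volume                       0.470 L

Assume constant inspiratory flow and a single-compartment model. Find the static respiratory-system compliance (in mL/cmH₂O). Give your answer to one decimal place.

51.0

Equation of motion (constant flow): PIP = Vt/C + R·V̇ + PEEP.
Vt/C = PIP − R·V̇ − PEEP = 34.2 − 15.5×0.9667 − 10 = 34.2 − 14.984 − 10 = 9.216 cmH2O.
C = Vt / 9.216 = 470 / 9.216 = 50.998 mL/cmH2O.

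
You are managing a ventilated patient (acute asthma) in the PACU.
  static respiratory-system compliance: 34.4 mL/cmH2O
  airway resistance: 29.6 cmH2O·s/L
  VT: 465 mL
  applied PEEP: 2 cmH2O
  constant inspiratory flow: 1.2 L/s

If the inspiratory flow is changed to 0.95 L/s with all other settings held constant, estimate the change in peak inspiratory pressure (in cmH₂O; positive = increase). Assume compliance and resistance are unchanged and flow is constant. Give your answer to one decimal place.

-7.4

PIP = Vt/C + R·V̇ + PEEP (constant-flow equation of motion).
Only the resistive term changes: ΔPIP = R × ΔV̇ = 29.6 × (0.95 − 1.2) = 29.6 × -0.25 = -7.4 cmH2O.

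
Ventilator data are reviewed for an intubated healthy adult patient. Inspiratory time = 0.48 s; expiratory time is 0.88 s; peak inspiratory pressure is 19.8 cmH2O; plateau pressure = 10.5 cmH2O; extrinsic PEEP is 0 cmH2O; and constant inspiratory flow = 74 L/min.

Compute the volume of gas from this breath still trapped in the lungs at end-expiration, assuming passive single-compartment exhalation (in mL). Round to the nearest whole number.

75

Flow: 74 L/min ÷ 60 = 1.2333 L/s.
Vt = flow × Ti = 1.2333 L/s × 0.48 s × 1000 mL/L = 591.98 mL.
R = (PIP − Pplat)/V̇ = (19.8 − 10.5) / 1.2333 = 9.3/1.2333 = 7.541 cmH2O·s/L.
C = Vt/(Pplat − PEEP) = 591.98 / (10.5 − 0) = 591.98/10.5 = 56.379 mL/cmH2O.
τ = R × C = 7.541 × 0.05638 L/cmH2O = 0.4252 s.
Fraction remaining = e^(−Te/τ) = e^(−0.88/0.4252) = 0.1262.
Trapped volume = 591.98 × 0.1262 = 74.708 mL.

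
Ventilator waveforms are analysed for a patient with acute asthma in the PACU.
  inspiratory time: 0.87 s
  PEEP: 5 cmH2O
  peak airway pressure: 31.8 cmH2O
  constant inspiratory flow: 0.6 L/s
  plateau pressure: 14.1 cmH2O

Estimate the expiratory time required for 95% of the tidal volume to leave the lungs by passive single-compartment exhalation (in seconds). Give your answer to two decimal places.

Vt = flow × Ti = 0.6 L/s × 0.87 s × 1000 mL/L = 522.0 mL.
R = (PIP − Pplat)/V̇ = (31.8 − 14.1) / 0.6 = 17.7/0.6 = 29.5 cmH2O·s/L.
C = Vt/(Pplat − PEEP) = 522.0 / (14.1 − 5) = 522.0/9.1 = 57.363 mL/cmH2O.
τ = R × C = 29.5 × 0.05736 L/cmH2O = 1.692 s.
t = −τ·ln(1 − 0.95) = −1.692·ln(0.05) = 5.069 s.

5.07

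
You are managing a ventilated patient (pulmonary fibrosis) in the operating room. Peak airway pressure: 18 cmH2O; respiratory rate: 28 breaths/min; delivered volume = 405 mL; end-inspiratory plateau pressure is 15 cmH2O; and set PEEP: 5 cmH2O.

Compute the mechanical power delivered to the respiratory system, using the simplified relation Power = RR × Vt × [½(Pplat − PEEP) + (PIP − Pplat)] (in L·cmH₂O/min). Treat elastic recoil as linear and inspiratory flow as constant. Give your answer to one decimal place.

90.7

Per-breath work = Vt × [½(Pplat−PEEP) + (PIP−Pplat)] = 0.405 × [0.5×10.0 + 3.0] = 0.405 × 8.0 = 3.24 L·cmH2O.
Power = 28 × 3.24 = 90.72 L·cmH2O/min.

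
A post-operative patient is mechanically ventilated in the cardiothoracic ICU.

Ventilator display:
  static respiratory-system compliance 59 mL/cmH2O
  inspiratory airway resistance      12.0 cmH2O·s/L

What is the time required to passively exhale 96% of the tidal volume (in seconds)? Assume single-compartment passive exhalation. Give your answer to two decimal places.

2.28

τ = R × C = 12.0 × 59 mL/cmH2O = 12.0 × 0.059 L/cmH2O = 0.708 s.
Exhaled fraction f = 1 − e^(−t/τ) → t = −τ·ln(1 − f) = −0.708·ln(0.04) = 2.279 s.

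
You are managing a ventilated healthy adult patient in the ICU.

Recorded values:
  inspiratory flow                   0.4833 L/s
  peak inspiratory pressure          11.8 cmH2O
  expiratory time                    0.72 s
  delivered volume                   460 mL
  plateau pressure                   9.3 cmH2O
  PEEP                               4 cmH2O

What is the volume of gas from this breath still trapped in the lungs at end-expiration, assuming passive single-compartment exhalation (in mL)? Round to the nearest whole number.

R = (PIP − Pplat)/V̇ = (11.8 − 9.3) / 0.4833 = 2.5/0.4833 = 5.173 cmH2O·s/L.
C = Vt/(Pplat − PEEP) = 460.0 / (9.3 − 4) = 460.0/5.3 = 86.792 mL/cmH2O.
τ = R × C = 5.173 × 0.08679 L/cmH2O = 0.449 s.
Fraction remaining = e^(−Te/τ) = e^(−0.72/0.449) = 0.2012.
Trapped volume = 460.0 × 0.2012 = 92.552 mL.

93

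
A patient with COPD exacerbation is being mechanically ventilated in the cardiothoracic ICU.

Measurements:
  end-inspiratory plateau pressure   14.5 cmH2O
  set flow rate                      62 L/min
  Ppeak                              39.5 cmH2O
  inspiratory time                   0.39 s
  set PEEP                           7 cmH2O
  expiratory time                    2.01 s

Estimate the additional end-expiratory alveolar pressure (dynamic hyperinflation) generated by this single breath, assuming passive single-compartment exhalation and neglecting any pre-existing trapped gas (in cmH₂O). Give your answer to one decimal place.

Flow: 62 L/min ÷ 60 = 1.0333 L/s.
Vt = flow × Ti = 1.0333 L/s × 0.39 s × 1000 mL/L = 402.99 mL.
R = (PIP − Pplat)/V̇ = (39.5 − 14.5) / 1.0333 = 25.0/1.0333 = 24.194 cmH2O·s/L.
C = Vt/(Pplat − PEEP) = 402.99 / (14.5 − 7) = 402.99/7.5 = 53.732 mL/cmH2O.
τ = R × C = 24.194 × 0.05373 L/cmH2O = 1.3 s.
Fraction remaining = e^(−Te/τ) = e^(−2.01/1.3) = 0.2131; trapped volume = 402.99 × 0.2131 = 85.877 mL.
Additional alveolar pressure from trapping ≈ V_trapped / C = 85.877 / 53.732 = 1.598 cmH2O.

1.6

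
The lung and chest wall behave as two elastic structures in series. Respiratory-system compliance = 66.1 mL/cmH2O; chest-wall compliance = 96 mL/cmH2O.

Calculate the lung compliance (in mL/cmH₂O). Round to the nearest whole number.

1/CL = 1/Crs − 1/Ccw.
1/CL = 1/66.1 − 1/96 = 0.004712.
CL = 212.22 mL/cmH2O.

212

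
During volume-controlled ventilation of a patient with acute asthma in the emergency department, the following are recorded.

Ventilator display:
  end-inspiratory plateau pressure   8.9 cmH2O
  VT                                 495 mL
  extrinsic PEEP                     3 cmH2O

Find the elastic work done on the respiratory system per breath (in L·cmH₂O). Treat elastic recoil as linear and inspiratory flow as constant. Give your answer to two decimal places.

1.46

Elastic work ≈ ½ × (Pplat − PEEP) × Vt = 0.5 × (8.9 − 3) × 0.495 L = 0.5 × 5.9 × 0.495 = 1.46 L·cmH2O.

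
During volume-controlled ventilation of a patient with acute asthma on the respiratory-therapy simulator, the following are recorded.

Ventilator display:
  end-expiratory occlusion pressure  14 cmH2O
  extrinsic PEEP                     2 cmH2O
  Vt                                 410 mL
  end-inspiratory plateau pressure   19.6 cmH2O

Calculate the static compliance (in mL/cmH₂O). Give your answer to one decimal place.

73.2

End-expiratory occlusion gives total PEEP = 14 cmH2O (intrinsic PEEP = 14 − 2 = 12). Use total PEEP for the elastic gradient.
Cstat = Vt / (Pplat − PEEPtotal) = 410 / (19.6 − 14) = 410 / 5.6 = 73.214 mL/cmH2O.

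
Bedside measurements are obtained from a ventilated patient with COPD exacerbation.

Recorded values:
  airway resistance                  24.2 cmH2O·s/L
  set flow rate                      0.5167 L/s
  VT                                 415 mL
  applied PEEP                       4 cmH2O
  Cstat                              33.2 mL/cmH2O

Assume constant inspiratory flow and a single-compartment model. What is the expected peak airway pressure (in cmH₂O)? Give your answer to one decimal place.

Equation of motion (constant flow): PIP = Vt/C + R·V̇ + PEEP.
PIP = 415/33.2 + 24.2×0.5167 + 4 = 12.5 + 12.504 + 4 = 29.004 cmH2O.

29.0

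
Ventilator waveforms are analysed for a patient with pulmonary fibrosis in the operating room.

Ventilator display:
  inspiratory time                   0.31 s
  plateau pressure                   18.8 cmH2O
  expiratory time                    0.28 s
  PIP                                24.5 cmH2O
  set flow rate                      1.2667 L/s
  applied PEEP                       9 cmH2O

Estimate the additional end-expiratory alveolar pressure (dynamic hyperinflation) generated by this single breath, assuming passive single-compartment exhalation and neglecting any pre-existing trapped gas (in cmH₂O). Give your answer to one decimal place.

Vt = flow × Ti = 1.2667 L/s × 0.31 s × 1000 mL/L = 392.68 mL.
R = (PIP − Pplat)/V̇ = (24.5 − 18.8) / 1.2667 = 5.7/1.2667 = 4.5 cmH2O·s/L.
C = Vt/(Pplat − PEEP) = 392.68 / (18.8 − 9) = 392.68/9.8 = 40.069 mL/cmH2O.
τ = R × C = 4.5 × 0.04007 L/cmH2O = 0.1803 s.
Fraction remaining = e^(−Te/τ) = e^(−0.28/0.1803) = 0.2116; trapped volume = 392.68 × 0.2116 = 83.091 mL.
Additional alveolar pressure from trapping ≈ V_trapped / C = 83.091 / 40.069 = 2.074 cmH2O.

2.1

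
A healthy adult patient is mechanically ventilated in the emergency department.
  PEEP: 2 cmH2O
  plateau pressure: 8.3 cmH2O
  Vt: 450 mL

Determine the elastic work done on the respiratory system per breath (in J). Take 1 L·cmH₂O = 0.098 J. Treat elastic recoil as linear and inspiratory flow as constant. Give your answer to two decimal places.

0.14

Elastic work ≈ ½ × (Pplat − PEEP) × Vt = 0.5 × (8.3 − 2) × 0.450 L = 0.5 × 6.3 × 0.450 = 1.418 L·cmH2O.
× 0.098 J/(L·cmH2O) → 0.139 J.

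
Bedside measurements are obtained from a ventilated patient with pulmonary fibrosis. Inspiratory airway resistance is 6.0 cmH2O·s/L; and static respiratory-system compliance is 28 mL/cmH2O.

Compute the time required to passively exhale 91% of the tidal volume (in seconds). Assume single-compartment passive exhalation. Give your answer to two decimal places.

0.40

τ = R × C = 6.0 × 28 mL/cmH2O = 6.0 × 0.028 L/cmH2O = 0.168 s.
Exhaled fraction f = 1 − e^(−t/τ) → t = −τ·ln(1 − f) = −0.168·ln(0.09) = 0.4045 s.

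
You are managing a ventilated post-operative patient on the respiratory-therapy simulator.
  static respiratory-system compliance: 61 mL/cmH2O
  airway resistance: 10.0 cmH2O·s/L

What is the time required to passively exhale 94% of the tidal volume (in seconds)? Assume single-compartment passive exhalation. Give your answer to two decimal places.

1.72

τ = R × C = 10.0 × 61 mL/cmH2O = 10.0 × 0.061 L/cmH2O = 0.61 s.
Exhaled fraction f = 1 − e^(−t/τ) → t = −τ·ln(1 − f) = −0.61·ln(0.06) = 1.716 s.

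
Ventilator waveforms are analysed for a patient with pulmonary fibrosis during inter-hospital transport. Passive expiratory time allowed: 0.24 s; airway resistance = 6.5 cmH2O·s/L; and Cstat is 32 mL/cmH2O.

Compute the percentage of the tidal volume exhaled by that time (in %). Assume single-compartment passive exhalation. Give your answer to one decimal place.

68.5

τ = R × C = 6.5 × 32 mL/cmH2O = 6.5 × 0.032 L/cmH2O = 0.208 s.
Passive exhalation: V(t)/V₀ = e^(−t/τ) = e^(−0.24/0.208) = 0.3154.
Fraction exhaled = 1 − 0.3154 = 0.6846 → 68.46%.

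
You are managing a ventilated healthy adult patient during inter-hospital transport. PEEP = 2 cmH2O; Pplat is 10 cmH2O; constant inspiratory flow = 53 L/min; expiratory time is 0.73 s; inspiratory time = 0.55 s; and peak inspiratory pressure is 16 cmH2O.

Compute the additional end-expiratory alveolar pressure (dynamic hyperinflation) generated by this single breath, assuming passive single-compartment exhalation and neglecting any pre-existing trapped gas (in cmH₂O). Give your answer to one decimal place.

Flow: 53 L/min ÷ 60 = 0.8833 L/s.
Vt = flow × Ti = 0.8833 L/s × 0.55 s × 1000 mL/L = 485.82 mL.
R = (PIP − Pplat)/V̇ = (16 − 10) / 0.8833 = 6.0/0.8833 = 6.793 cmH2O·s/L.
C = Vt/(Pplat − PEEP) = 485.82 / (10 − 2) = 485.82/8.0 = 60.728 mL/cmH2O.
τ = R × C = 6.793 × 0.06073 L/cmH2O = 0.4125 s.
Fraction remaining = e^(−Te/τ) = e^(−0.73/0.4125) = 0.1704; trapped volume = 485.82 × 0.1704 = 82.784 mL.
Additional alveolar pressure from trapping ≈ V_trapped / C = 82.784 / 60.728 = 1.363 cmH2O.

1.4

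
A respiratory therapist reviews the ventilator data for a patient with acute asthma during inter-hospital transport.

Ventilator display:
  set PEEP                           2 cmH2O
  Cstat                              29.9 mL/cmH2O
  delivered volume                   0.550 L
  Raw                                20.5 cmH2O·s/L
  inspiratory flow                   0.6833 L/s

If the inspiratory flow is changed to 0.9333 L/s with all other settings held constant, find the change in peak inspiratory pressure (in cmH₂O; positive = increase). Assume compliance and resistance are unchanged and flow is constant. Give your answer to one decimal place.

PIP = Vt/C + R·V̇ + PEEP (constant-flow equation of motion).
Only the resistive term changes: ΔPIP = R × ΔV̇ = 20.5 × (0.9333 − 0.6833) = 20.5 × 0.25 = 5.125 cmH2O.

5.1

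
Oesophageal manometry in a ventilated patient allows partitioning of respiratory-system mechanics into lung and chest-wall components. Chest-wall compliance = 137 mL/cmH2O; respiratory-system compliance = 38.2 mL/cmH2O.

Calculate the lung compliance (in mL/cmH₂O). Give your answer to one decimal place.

53.0

1/CL = 1/Crs − 1/Ccw.
1/CL = 1/38.2 − 1/137 = 0.01888.
CL = 52.966 mL/cmH2O.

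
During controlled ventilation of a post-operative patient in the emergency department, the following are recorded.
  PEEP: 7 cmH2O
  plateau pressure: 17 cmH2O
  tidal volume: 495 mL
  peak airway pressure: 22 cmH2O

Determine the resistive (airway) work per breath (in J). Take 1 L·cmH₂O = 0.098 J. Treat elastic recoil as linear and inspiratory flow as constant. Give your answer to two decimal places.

With constant inspiratory flow the resistive pressure is constant at PIP − Pplat = 22 − 17 = 5.0 cmH2O, so resistive work = 5.0 × 0.495 = 2.475 L·cmH2O.
× 0.098 J/(L·cmH2O) → 0.2426 J.

0.24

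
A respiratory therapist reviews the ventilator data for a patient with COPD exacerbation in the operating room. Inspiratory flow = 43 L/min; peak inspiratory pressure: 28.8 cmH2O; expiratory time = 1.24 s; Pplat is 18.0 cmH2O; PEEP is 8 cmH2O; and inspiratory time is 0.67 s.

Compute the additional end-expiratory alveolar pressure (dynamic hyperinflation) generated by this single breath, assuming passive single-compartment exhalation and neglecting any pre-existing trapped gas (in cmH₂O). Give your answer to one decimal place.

1.8

Flow: 43 L/min ÷ 60 = 0.7167 L/s.
Vt = flow × Ti = 0.7167 L/s × 0.67 s × 1000 mL/L = 480.19 mL.
R = (PIP − Pplat)/V̇ = (28.8 − 18.0) / 0.7167 = 10.8/0.7167 = 15.069 cmH2O·s/L.
C = Vt/(Pplat − PEEP) = 480.19 / (18.0 − 8) = 480.19/10.0 = 48.019 mL/cmH2O.
τ = R × C = 15.069 × 0.04802 L/cmH2O = 0.7236 s.
Fraction remaining = e^(−Te/τ) = e^(−1.24/0.7236) = 0.1802; trapped volume = 480.19 × 0.1802 = 86.53 mL.
Additional alveolar pressure from trapping ≈ V_trapped / C = 86.53 / 48.019 = 1.802 cmH2O.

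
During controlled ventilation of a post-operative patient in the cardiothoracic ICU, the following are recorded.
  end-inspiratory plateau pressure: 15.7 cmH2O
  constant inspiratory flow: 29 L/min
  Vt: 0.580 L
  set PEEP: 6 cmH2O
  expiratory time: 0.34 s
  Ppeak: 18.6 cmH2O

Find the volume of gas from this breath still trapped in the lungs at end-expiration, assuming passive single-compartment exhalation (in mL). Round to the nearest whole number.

225

Flow: 29 L/min ÷ 60 = 0.4833 L/s.
R = (PIP − Pplat)/V̇ = (18.6 − 15.7) / 0.4833 = 2.9/0.4833 = 6.0 cmH2O·s/L.
C = Vt/(Pplat − PEEP) = 580.0 / (15.7 − 6) = 580.0/9.7 = 59.794 mL/cmH2O.
τ = R × C = 6.0 × 0.05979 L/cmH2O = 0.3587 s.
Fraction remaining = e^(−Te/τ) = e^(−0.34/0.3587) = 0.3876.
Trapped volume = 580.0 × 0.3876 = 224.81 mL.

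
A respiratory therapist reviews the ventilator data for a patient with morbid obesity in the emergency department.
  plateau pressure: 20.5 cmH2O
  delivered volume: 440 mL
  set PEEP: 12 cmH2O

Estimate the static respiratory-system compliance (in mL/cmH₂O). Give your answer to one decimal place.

51.8

Cstat = Vt / (Pplat − PEEP) = 440 / (20.5 − 12) = 440 / 8.5 = 51.765 mL/cmH2O.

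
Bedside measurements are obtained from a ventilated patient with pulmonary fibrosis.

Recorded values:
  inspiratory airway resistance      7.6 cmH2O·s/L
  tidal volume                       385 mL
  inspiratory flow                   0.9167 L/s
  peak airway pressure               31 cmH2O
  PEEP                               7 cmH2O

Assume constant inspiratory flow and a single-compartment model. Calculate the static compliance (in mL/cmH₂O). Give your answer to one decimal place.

Equation of motion (constant flow): PIP = Vt/C + R·V̇ + PEEP.
Vt/C = PIP − R·V̇ − PEEP = 31 − 7.6×0.9167 − 7 = 31 − 6.967 − 7 = 17.033 cmH2O.
C = Vt / 17.033 = 385 / 17.033 = 22.603 mL/cmH2O.

22.6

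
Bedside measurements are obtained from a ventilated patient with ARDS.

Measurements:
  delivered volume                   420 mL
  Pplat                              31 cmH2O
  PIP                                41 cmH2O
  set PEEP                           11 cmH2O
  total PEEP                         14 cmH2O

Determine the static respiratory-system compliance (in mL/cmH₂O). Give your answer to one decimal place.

24.7

End-expiratory occlusion gives total PEEP = 14 cmH2O (intrinsic PEEP = 14 − 11 = 3). Use total PEEP for the elastic gradient.
Cstat = Vt / (Pplat − PEEPtotal) = 420 / (31 − 14) = 420 / 17.0 = 24.706 mL/cmH2O.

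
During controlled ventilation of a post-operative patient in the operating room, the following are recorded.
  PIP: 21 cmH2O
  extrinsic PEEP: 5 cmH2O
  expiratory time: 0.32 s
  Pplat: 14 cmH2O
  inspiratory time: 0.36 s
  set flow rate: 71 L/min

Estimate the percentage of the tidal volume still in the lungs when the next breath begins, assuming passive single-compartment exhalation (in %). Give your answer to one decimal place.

31.9

Flow: 71 L/min ÷ 60 = 1.1833 L/s.
Vt = flow × Ti = 1.1833 L/s × 0.36 s × 1000 mL/L = 425.99 mL.
R = (PIP − Pplat)/V̇ = (21 − 14) / 1.1833 = 7.0/1.1833 = 5.916 cmH2O·s/L.
C = Vt/(Pplat − PEEP) = 425.99 / (14 − 5) = 425.99/9.0 = 47.332 mL/cmH2O.
τ = R × C = 5.916 × 0.04733 L/cmH2O = 0.28 s.
Fraction remaining at end-expiration = e^(−Te/τ) = e^(−0.32/0.28) = 0.3189 → 31.89%.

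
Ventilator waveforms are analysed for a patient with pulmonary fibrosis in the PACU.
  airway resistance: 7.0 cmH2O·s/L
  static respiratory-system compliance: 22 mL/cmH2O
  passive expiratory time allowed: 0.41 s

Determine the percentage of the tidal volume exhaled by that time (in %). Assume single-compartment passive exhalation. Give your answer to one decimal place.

93.0

τ = R × C = 7.0 × 22 mL/cmH2O = 7.0 × 0.022 L/cmH2O = 0.154 s.
Passive exhalation: V(t)/V₀ = e^(−t/τ) = e^(−0.41/0.154) = 0.06978.
Fraction exhaled = 1 − 0.06978 = 0.9302 → 93.02%.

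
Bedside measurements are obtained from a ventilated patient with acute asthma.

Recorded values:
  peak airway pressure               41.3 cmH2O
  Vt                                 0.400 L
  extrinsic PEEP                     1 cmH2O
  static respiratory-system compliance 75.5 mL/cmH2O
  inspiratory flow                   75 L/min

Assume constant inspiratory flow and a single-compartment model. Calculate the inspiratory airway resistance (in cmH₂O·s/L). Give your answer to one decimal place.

28.0

Flow: 75 L/min ÷ 60 = 1.25 L/s.
Equation of motion (constant flow): PIP = Vt/C + R·V̇ + PEEP.
R·V̇ = PIP − Vt/C − PEEP = 41.3 − 400/75.5 − 1 = 41.3 − 5.298 − 1 = 35.002 cmH2O.
R = 35.002 / 1.25 = 28.002 cmH2O·s/L.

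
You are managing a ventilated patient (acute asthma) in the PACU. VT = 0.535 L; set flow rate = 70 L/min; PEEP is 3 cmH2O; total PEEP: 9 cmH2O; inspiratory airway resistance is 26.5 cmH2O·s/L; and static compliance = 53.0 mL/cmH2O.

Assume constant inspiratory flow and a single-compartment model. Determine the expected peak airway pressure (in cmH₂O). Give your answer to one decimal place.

Flow: 70 L/min ÷ 60 = 1.1667 L/s.
Total PEEP = 9 cmH2O (set 3 + intrinsic 6); this is the baseline alveolar pressure.
Equation of motion (constant flow): PIP = Vt/C + R·V̇ + PEEP.
PIP = 535/53.0 + 26.5×1.1667 + 9 = 10.094 + 30.918 + 9 = 50.012 cmH2O.

50.0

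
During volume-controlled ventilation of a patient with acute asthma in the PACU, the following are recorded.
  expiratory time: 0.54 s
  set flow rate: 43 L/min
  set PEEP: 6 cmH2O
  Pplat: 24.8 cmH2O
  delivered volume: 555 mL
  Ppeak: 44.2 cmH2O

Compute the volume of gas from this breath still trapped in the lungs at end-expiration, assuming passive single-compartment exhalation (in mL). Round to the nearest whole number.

Flow: 43 L/min ÷ 60 = 0.7167 L/s.
R = (PIP − Pplat)/V̇ = (44.2 − 24.8) / 0.7167 = 19.4/0.7167 = 27.069 cmH2O·s/L.
C = Vt/(Pplat − PEEP) = 555.0 / (24.8 − 6) = 555.0/18.8 = 29.521 mL/cmH2O.
τ = R × C = 27.069 × 0.02952 L/cmH2O = 0.7991 s.
Fraction remaining = e^(−Te/τ) = e^(−0.54/0.7991) = 0.5088.
Trapped volume = 555.0 × 0.5088 = 282.38 mL.

282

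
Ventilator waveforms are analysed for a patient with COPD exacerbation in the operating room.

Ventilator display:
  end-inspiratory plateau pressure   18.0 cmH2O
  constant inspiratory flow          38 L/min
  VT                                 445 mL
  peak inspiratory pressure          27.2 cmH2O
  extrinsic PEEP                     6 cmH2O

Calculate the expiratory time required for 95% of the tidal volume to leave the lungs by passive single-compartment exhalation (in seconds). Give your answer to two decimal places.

1.61

Flow: 38 L/min ÷ 60 = 0.6333 L/s.
R = (PIP − Pplat)/V̇ = (27.2 − 18.0) / 0.6333 = 9.2/0.6333 = 14.527 cmH2O·s/L.
C = Vt/(Pplat − PEEP) = 445.0 / (18.0 − 6) = 445.0/12.0 = 37.083 mL/cmH2O.
τ = R × C = 14.527 × 0.03708 L/cmH2O = 0.5387 s.
t = −τ·ln(1 − 0.95) = −0.5387·ln(0.05) = 1.614 s.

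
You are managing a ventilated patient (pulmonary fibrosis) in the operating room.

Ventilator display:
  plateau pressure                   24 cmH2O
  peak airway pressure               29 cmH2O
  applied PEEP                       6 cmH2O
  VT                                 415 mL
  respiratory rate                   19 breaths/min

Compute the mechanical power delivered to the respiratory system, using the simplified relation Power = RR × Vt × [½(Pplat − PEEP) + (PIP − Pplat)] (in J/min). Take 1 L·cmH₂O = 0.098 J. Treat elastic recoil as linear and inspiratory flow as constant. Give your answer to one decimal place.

Per-breath work = Vt × [½(Pplat−PEEP) + (PIP−Pplat)] = 0.415 × [0.5×18.0 + 5.0] = 0.415 × 14.0 = 5.81 L·cmH2O.
Power = 19 × 5.81 = 110.39 L·cmH2O/min.
× 0.098 J/(L·cmH2O) → 10.818 J/min.

10.8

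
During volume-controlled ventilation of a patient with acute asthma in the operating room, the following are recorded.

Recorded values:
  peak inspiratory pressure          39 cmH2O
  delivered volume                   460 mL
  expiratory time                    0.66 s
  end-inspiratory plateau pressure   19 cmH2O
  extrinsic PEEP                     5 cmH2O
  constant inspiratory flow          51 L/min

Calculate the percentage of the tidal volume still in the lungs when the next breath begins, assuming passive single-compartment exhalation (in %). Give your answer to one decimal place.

42.6

Flow: 51 L/min ÷ 60 = 0.85 L/s.
R = (PIP − Pplat)/V̇ = (39 − 19) / 0.85 = 20.0/0.85 = 23.529 cmH2O·s/L.
C = Vt/(Pplat − PEEP) = 460.0 / (19 − 5) = 460.0/14.0 = 32.857 mL/cmH2O.
τ = R × C = 23.529 × 0.03286 L/cmH2O = 0.7732 s.
Fraction remaining at end-expiration = e^(−Te/τ) = e^(−0.66/0.7732) = 0.4259 → 42.59%.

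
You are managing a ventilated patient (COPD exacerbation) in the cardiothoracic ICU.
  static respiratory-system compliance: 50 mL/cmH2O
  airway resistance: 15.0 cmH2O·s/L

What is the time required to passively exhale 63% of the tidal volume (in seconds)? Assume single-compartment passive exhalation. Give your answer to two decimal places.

0.75

τ = R × C = 15.0 × 50 mL/cmH2O = 15.0 × 0.050 L/cmH2O = 0.75 s.
Exhaled fraction f = 1 − e^(−t/τ) → t = −τ·ln(1 − f) = −0.75·ln(0.37) = 0.7457 s.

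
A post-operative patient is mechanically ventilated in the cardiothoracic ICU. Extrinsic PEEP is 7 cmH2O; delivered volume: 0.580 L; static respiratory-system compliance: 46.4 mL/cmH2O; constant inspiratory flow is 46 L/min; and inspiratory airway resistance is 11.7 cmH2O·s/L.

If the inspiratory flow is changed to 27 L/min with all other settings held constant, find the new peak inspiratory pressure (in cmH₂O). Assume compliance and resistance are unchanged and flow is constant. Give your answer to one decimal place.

Flow: 46 L/min ÷ 60 = 0.7667 L/s.
New flow: 27 L/min ÷ 60 = 0.45 L/s.
PIP = Vt/C + R·V̇ + PEEP (constant-flow equation of motion).
Only the resistive term changes: ΔPIP = R × ΔV̇ = 11.7 × (0.45 − 0.7667) = 11.7 × -0.3167 = -3.705 cmH2O.
Original PIP = 580/46.4 + 11.7×0.7667 + 7 = 28.47 cmH2O; new PIP = 28.47 + (-3.705) = 24.765 cmH2O.

24.8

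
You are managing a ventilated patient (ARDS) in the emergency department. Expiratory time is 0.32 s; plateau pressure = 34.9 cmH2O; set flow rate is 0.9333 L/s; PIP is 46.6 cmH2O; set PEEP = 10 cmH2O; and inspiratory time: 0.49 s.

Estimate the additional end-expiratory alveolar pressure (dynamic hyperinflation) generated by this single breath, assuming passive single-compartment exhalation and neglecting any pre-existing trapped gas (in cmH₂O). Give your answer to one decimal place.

6.2

Vt = flow × Ti = 0.9333 L/s × 0.49 s × 1000 mL/L = 457.32 mL.
R = (PIP − Pplat)/V̇ = (46.6 − 34.9) / 0.9333 = 11.7/0.9333 = 12.536 cmH2O·s/L.
C = Vt/(Pplat − PEEP) = 457.32 / (34.9 − 10) = 457.32/24.9 = 18.366 mL/cmH2O.
τ = R × C = 12.536 × 0.01837 L/cmH2O = 0.2303 s.
Fraction remaining = e^(−Te/τ) = e^(−0.32/0.2303) = 0.2492; trapped volume = 457.32 × 0.2492 = 113.96 mL.
Additional alveolar pressure from trapping ≈ V_trapped / C = 113.96 / 18.366 = 6.205 cmH2O.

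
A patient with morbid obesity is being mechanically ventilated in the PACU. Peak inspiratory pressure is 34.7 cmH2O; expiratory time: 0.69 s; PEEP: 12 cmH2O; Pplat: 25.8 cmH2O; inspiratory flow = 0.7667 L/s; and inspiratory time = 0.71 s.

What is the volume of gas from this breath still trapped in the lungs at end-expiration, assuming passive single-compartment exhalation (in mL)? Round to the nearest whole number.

121

Vt = flow × Ti = 0.7667 L/s × 0.71 s × 1000 mL/L = 544.36 mL.
R = (PIP − Pplat)/V̇ = (34.7 − 25.8) / 0.7667 = 8.9/0.7667 = 11.608 cmH2O·s/L.
C = Vt/(Pplat − PEEP) = 544.36 / (25.8 − 12) = 544.36/13.8 = 39.446 mL/cmH2O.
τ = R × C = 11.608 × 0.03945 L/cmH2O = 0.4579 s.
Fraction remaining = e^(−Te/τ) = e^(−0.69/0.4579) = 0.2216.
Trapped volume = 544.36 × 0.2216 = 120.63 mL.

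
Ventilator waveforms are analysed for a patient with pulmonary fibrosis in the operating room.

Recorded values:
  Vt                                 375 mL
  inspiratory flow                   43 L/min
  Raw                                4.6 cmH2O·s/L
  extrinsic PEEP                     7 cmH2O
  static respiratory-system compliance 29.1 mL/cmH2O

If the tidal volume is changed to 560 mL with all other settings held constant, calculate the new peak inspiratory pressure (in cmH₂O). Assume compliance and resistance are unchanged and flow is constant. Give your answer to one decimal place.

Flow: 43 L/min ÷ 60 = 0.7167 L/s.
PIP = Vt/C + R·V̇ + PEEP (constant-flow equation of motion).
Only the elastic term changes: ΔPIP = ΔVt / C = (560 − 375) / 29.1 = 6.357 cmH2O.
Original PIP = 375/29.1 + 4.6×0.7167 + 7 = 23.183 cmH2O; new PIP = 23.183 + (6.357) = 29.54 cmH2O.

29.5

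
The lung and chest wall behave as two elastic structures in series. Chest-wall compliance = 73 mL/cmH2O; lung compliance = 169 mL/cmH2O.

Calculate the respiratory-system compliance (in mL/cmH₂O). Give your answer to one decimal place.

51.0

Lung and chest wall are elastances in series: 1/Crs = 1/CL + 1/Ccw.
1/Crs = 1/169 + 1/73 = 0.01962.
Crs = 50.968 mL/cmH2O.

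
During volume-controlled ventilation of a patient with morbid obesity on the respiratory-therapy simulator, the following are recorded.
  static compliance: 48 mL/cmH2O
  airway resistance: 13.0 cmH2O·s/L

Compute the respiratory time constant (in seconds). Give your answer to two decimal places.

τ = R × C = 13.0 × 48 mL/cmH2O = 13.0 × 0.048 L/cmH2O = 0.624 s.

0.62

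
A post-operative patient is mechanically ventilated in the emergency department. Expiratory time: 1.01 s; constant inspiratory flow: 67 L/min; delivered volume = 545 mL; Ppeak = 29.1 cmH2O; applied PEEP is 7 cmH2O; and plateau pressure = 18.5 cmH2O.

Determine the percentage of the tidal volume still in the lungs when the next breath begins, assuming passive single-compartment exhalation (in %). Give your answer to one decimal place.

Flow: 67 L/min ÷ 60 = 1.1167 L/s.
R = (PIP − Pplat)/V̇ = (29.1 − 18.5) / 1.1167 = 10.6/1.1167 = 9.492 cmH2O·s/L.
C = Vt/(Pplat − PEEP) = 545.0 / (18.5 − 7) = 545.0/11.5 = 47.391 mL/cmH2O.
τ = R × C = 9.492 × 0.04739 L/cmH2O = 0.4498 s.
Fraction remaining at end-expiration = e^(−Te/τ) = e^(−1.01/0.4498) = 0.1059 → 10.59%.

10.6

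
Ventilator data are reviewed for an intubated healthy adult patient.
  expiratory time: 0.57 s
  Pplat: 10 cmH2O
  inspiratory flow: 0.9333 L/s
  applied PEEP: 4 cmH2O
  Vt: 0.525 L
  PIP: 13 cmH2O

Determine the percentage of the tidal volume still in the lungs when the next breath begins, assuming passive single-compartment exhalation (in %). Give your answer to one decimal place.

13.2

R = (PIP − Pplat)/V̇ = (13 − 10) / 0.9333 = 3.0/0.9333 = 3.214 cmH2O·s/L.
C = Vt/(Pplat − PEEP) = 525.0 / (10 − 4) = 525.0/6.0 = 87.5 mL/cmH2O.
τ = R × C = 3.214 × 0.0875 L/cmH2O = 0.2812 s.
Fraction remaining at end-expiration = e^(−Te/τ) = e^(−0.57/0.2812) = 0.1317 → 13.17%.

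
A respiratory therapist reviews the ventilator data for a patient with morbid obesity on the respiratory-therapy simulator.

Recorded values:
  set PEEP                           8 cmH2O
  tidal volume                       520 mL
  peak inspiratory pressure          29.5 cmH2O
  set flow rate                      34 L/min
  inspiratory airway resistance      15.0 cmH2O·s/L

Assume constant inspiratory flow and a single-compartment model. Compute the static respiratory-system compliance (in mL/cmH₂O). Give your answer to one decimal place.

Flow: 34 L/min ÷ 60 = 0.5667 L/s.
Equation of motion (constant flow): PIP = Vt/C + R·V̇ + PEEP.
Vt/C = PIP − R·V̇ − PEEP = 29.5 − 15.0×0.5667 − 8 = 29.5 − 8.501 − 8 = 12.999 cmH2O.
C = Vt / 12.999 = 520 / 12.999 = 40.003 mL/cmH2O.

40.0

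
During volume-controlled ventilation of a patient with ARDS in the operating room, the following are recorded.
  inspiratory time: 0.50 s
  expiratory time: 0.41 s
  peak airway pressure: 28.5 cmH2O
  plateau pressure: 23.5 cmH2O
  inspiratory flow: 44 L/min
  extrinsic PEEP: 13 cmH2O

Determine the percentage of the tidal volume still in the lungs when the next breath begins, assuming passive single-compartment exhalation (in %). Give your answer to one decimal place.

17.9

Flow: 44 L/min ÷ 60 = 0.7333 L/s.
Vt = flow × Ti = 0.7333 L/s × 0.50 s × 1000 mL/L = 366.65 mL.
R = (PIP − Pplat)/V̇ = (28.5 − 23.5) / 0.7333 = 5.0/0.7333 = 6.818 cmH2O·s/L.
C = Vt/(Pplat − PEEP) = 366.65 / (23.5 − 13) = 366.65/10.5 = 34.919 mL/cmH2O.
τ = R × C = 6.818 × 0.03492 L/cmH2O = 0.2381 s.
Fraction remaining at end-expiration = e^(−Te/τ) = e^(−0.41/0.2381) = 0.1787 → 17.87%.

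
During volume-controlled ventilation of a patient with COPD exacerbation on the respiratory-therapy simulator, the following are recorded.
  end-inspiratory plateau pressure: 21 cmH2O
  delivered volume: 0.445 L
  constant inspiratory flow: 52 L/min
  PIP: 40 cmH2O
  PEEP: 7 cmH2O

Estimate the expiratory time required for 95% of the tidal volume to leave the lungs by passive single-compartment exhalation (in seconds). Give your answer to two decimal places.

Flow: 52 L/min ÷ 60 = 0.8667 L/s.
R = (PIP − Pplat)/V̇ = (40 − 21) / 0.8667 = 19.0/0.8667 = 21.922 cmH2O·s/L.
C = Vt/(Pplat − PEEP) = 445.0 / (21 − 7) = 445.0/14.0 = 31.786 mL/cmH2O.
τ = R × C = 21.922 × 0.03179 L/cmH2O = 0.6969 s.
t = −τ·ln(1 − 0.95) = −0.6969·ln(0.05) = 2.088 s.

2.09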